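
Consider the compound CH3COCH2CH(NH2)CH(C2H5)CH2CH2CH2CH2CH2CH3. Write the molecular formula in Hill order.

Atom tally by fragment:
  CH3COCH2 → C:3 H:5 O:1
  CH(NH2) → C:1 H:3 N:1
  CH(C2H5) → C:3 H:6
  CH2 → C:1 H:2
  CH2 → C:1 H:2
  CH2 → C:1 H:2
  CH2 → C:1 H:2
  CH2 → C:1 H:2
  CH3 → C:1 H:3
Element totals:
  C: 13
  H: 27
  N: 1
  O: 1

C13H27NO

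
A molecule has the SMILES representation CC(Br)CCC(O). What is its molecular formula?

C5H11BrO

Atom tally by fragment:
  CH3 → C:1 H:3
  CH(Br) → C:1 H:1 Br:1
  CH2 → C:1 H:2
  CH2 → C:1 H:2
  CH2OH → C:1 H:3 O:1
Element totals:
  C: 5
  H: 11
  Br: 1
  O: 1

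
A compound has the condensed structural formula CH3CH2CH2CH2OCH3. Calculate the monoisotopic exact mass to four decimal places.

Atom tally by fragment:
  CH3 → C:1 H:3
  CH2 → C:1 H:2
  CH2 → C:1 H:2
  CH2OCH3 → C:2 H:5 O:1
Element totals:
  C: 5
  H: 12
  O: 1
Molecular formula: C5H12O.
  M = 5(12.0) + 12(1.007825) + 15.994915
    = 60.000000 + 12.093900 + 15.994915 = 88.088815

88.0888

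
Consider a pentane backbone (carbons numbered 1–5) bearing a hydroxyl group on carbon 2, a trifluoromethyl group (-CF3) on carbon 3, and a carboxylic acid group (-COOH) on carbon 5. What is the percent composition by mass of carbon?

Atom tally by fragment:
  CH3 → C:1 H:3
  CH(OH) → C:1 H:2 O:1
  CH(CF3) → C:2 H:1 F:3
  CH2 → C:1 H:2
  CH2COOH → C:2 H:3 O:2
Element totals:
  C: 7
  H: 11
  F: 3
  O: 3
Molecular formula: C7H11F3O3.
Molar mass = 200.156 g/mol.
Mass from C: 7 × 12.011 = 84.077 g/mol.
%C = 84.077 / 200.156 × 100 = 42.01%.

42.01%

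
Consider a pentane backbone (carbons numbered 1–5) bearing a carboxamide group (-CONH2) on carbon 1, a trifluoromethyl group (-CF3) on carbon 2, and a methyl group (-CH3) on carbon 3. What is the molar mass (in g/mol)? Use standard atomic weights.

Atom tally by fragment:
  H2NOCCH2 → C:2 H:4 O:1 N:1
  CH(CF3) → C:2 H:1 F:3
  CH(CH3) → C:2 H:4
  CH2 → C:1 H:2
  CH3 → C:1 H:3
Element totals:
  C: 8
  H: 14
  F: 3
  N: 1
  O: 1
Molecular formula: C8H14F3NO.
  M = 8(12.011) + 14(1.008) + 3(18.998) + 14.007 + 15.999
    = 96.088 + 14.112 + 56.994 + 14.007 + 15.999 = 197.200

197.20 g/mol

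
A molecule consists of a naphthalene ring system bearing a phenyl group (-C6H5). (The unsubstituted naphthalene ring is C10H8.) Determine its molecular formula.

Atom tally by fragment:
  naphthalene ring system core → C:10 H:8
  (− 1 ring H displaced by substituents)
  + C6H5 → C:6 H:5
Element totals:
  C: 16
  H: 12

C16H12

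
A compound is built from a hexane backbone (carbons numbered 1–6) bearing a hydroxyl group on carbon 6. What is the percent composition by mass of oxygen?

15.66%

Atom tally by fragment:
  CH3 → C:1 H:3
  CH2 → C:1 H:2
  CH2 → C:1 H:2
  CH2 → C:1 H:2
  CH2 → C:1 H:2
  CH2OH → C:1 H:3 O:1
Element totals:
  C: 6
  H: 14
  O: 1
Molecular formula: C6H14O.
Molar mass = 102.177 g/mol.
Mass from O: 1 × 15.999 = 15.999 g/mol.
%O = 15.999 / 102.177 × 100 = 15.66%.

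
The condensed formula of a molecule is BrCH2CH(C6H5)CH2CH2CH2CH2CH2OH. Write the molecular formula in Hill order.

C13H19BrO

Element totals:
  C: 13
  H: 19
  Br: 1
  O: 1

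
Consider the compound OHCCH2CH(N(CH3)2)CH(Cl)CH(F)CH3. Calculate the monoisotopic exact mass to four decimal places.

195.0826

Element totals:
  C: 8
  H: 15
  Cl: 1
  F: 1
  N: 1
  O: 1
Molecular formula: C8H15ClFNO.
  M = 8(12.0) + 15(1.007825) + 34.968853 + 18.998403 + 14.003074 + 15.994915
    = 96.000000 + 15.117375 + 34.968853 + 18.998403 + 14.003074 + 15.994915 = 195.082620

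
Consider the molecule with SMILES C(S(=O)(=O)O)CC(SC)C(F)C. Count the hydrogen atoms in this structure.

13

Atom tally by fragment:
  HO3SCH2 → C:1 H:3 S:1 O:3
  CH2 → C:1 H:2
  CH(SCH3) → C:2 H:4 S:1
  CH(F) → C:1 H:1 F:1
  CH3 → C:1 H:3
Element totals:
  C: 6
  H: 13
  F: 1
  O: 3
  S: 2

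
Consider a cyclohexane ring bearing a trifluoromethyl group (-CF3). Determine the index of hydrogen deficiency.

1

Atom tally by fragment:
  cyclohexane ring core → C:6 H:12
  (− 1 ring H displaced by substituents)
  + CF3 → C:1 F:3
Element totals:
  C: 7
  H: 11
  F: 3
Molecular formula: C7H11F3.
DoU = (2C + 2 + N − H − X) / 2 = (2·7 + 2 + 0 − 11 − 3) / 2 = 1.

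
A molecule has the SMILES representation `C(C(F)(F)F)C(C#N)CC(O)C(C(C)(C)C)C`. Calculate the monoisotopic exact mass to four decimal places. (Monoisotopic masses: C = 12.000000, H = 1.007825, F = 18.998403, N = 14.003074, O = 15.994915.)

Atom tally by fragment:
  F3CCH2 → C:2 H:2 F:3
  CH(CN) → C:2 H:1 N:1
  CH2 → C:1 H:2
  CH(OH) → C:1 H:2 O:1
  CH(C(CH3)3) → C:5 H:10
  CH3 → C:1 H:3
Element totals:
  C: 12
  H: 20
  F: 3
  N: 1
  O: 1
Molecular formula: C12H20F3NO.
  M = 12(12.0) + 20(1.007825) + 3(18.998403) + 14.003074 + 15.994915
    = 144.000000 + 20.156500 + 56.995209 + 14.003074 + 15.994915 = 251.149698

251.1497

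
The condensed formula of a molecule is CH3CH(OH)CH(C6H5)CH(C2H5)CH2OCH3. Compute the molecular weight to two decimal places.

Atom tally by fragment:
  CH3 → C:1 H:3
  CH(OH) → C:1 H:2 O:1
  CH(C6H5) → C:7 H:6
  CH(C2H5) → C:3 H:6
  CH2OCH3 → C:2 H:5 O:1
Element totals:
  C: 14
  H: 22
  O: 2
Molecular formula: C14H22O2.
  M = 14(12.011) + 22(1.008) + 2(15.999)
    = 168.154 + 22.176 + 31.998 = 222.328

222.33 g/mol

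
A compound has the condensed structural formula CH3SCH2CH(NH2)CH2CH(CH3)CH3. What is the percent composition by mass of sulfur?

21.77%

Element totals:
  C: 7
  H: 17
  N: 1
  S: 1
Molecular formula: C7H17NS.
Molar mass = 147.280 g/mol.
Mass from S: 1 × 32.06 = 32.060 g/mol.
%S = 32.060 / 147.280 × 100 = 21.77%.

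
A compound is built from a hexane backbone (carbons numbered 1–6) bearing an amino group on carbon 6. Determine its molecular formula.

Atom tally by fragment:
  CH3 → C:1 H:3
  CH2 → C:1 H:2
  CH2 → C:1 H:2
  CH2 → C:1 H:2
  CH2 → C:1 H:2
  CH2NH2 → C:1 H:4 N:1
Element totals:
  C: 6
  H: 15
  N: 1

C6H15N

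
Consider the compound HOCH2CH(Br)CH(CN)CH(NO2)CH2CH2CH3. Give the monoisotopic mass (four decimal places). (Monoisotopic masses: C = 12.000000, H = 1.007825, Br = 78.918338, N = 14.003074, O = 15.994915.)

Element totals:
  C: 8
  H: 13
  Br: 1
  N: 2
  O: 3
Molecular formula: C8H13BrN2O3.
  M = 8(12.0) + 13(1.007825) + 78.918338 + 2(14.003074) + 3(15.994915)
    = 96.000000 + 13.101725 + 78.918338 + 28.006148 + 47.984745 = 264.010956

264.0110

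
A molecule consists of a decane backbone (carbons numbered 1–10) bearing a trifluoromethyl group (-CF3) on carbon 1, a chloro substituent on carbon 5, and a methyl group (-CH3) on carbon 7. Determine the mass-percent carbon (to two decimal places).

55.70%

Atom tally by fragment:
  F3CCH2 → C:2 H:2 F:3
  CH2 → C:1 H:2
  CH2 → C:1 H:2
  CH2 → C:1 H:2
  CH(Cl) → C:1 H:1 Cl:1
  CH2 → C:1 H:2
  CH(CH3) → C:2 H:4
  CH2 → C:1 H:2
  CH2 → C:1 H:2
  CH3 → C:1 H:3
Element totals:
  C: 12
  H: 22
  Cl: 1
  F: 3
Molecular formula: C12H22ClF3.
Molar mass = 258.752 g/mol.
Mass from C: 12 × 12.011 = 144.132 g/mol.
%C = 144.132 / 258.752 × 100 = 55.70%.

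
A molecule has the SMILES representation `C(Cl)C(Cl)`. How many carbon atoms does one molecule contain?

Atom tally by fragment:
  ClCH2 → C:1 H:2 Cl:1
  CH2Cl → C:1 H:2 Cl:1
Element totals:
  C: 2
  H: 4
  Cl: 2

2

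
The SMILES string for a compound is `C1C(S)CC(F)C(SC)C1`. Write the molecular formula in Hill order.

Atom tally by fragment:
  cyclohexane ring core → C:6 H:12
  (− 3 ring H displaced by substituents)
  + SH → S:1 H:1
  + F → F:1
  + SCH3 → C:1 H:3 S:1
Element totals:
  C: 7
  H: 13
  F: 1
  S: 2

C7H13FS2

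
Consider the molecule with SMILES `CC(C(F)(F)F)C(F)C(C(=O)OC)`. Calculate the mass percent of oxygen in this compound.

15.83%

Atom tally by fragment:
  CH3 → C:1 H:3
  CH(CF3) → C:2 H:1 F:3
  CH(F) → C:1 H:1 F:1
  CH2COOCH3 → C:3 H:5 O:2
Element totals:
  C: 7
  H: 10
  F: 4
  O: 2
Molecular formula: C7H10F4O2.
Molar mass = 202.147 g/mol.
Mass from O: 2 × 15.999 = 31.998 g/mol.
%O = 31.998 / 202.147 × 100 = 15.83%.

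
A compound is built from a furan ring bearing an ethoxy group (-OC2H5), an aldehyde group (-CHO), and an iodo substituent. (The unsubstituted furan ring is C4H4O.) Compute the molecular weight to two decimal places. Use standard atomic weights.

266.03 g/mol

Atom tally by fragment:
  furan ring core → C:4 H:4 O:1
  (− 3 ring H displaced by substituents)
  + OC2H5 → C:2 H:5 O:1
  + CHO → C:1 H:1 O:1
  + I → I:1
Element totals:
  C: 7
  H: 7
  I: 1
  O: 3
Molecular formula: C7H7IO3.
  M = 7(12.011) + 7(1.008) + 126.904 + 3(15.999)
    = 84.077 + 7.056 + 126.904 + 47.997 = 266.034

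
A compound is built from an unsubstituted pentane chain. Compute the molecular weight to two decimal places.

72.15 g/mol

Atom tally by fragment:
  CH3 → C:1 H:3
  CH2 → C:1 H:2
  CH2 → C:1 H:2
  CH2 → C:1 H:2
  CH3 → C:1 H:3
Element totals:
  C: 5
  H: 12
Molecular formula: C5H12.
  M = 5(12.011) + 12(1.008)
    = 60.055 + 12.096 = 72.151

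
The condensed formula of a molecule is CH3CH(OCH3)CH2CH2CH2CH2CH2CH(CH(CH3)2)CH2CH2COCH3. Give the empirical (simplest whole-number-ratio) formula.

Atom tally by fragment:
  CH3 → C:1 H:3
  CH(OCH3) → C:2 H:4 O:1
  CH2 → C:1 H:2
  CH2 → C:1 H:2
  CH2 → C:1 H:2
  CH2 → C:1 H:2
  CH2 → C:1 H:2
  CH(CH(CH3)2) → C:4 H:8
  CH2 → C:1 H:2
  CH2COCH3 → C:3 H:5 O:1
Element totals:
  C: 16
  H: 32
  O: 2
Molecular formula: C16H32O2.
gcd of subscripts = 2; dividing each by 2:
  C: 16/2 = 8
  H: 32/2 = 16
  O: 2/2 = 1

C8H16O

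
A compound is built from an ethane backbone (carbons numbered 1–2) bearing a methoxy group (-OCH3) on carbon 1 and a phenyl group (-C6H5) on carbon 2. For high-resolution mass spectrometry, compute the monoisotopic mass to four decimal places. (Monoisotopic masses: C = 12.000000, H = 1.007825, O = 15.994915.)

Atom tally by fragment:
  CH3OCH2 → C:2 H:5 O:1
  CH2C6H5 → C:7 H:7
Element totals:
  C: 9
  H: 12
  O: 1
Molecular formula: C9H12O.
  M = 9(12.0) + 12(1.007825) + 15.994915
    = 108.000000 + 12.093900 + 15.994915 = 136.088815

136.0888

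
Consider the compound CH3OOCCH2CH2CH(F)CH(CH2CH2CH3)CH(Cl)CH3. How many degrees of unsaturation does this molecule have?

Element totals:
  C: 11
  H: 20
  Cl: 1
  F: 1
  O: 2
Molecular formula: C11H20ClFO2.
DoU = (2C + 2 + N − H − X) / 2 = (2·11 + 2 + 0 − 20 − 2) / 2 = 1.

1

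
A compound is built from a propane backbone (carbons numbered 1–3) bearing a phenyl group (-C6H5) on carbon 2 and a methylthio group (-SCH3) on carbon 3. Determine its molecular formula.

C10H14S

Atom tally by fragment:
  CH3 → C:1 H:3
  CH(C6H5) → C:7 H:6
  CH2SCH3 → C:2 H:5 S:1
Element totals:
  C: 10
  H: 14
  S: 1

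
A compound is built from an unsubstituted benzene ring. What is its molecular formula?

C6H6

Atom tally by fragment:
  benzene ring core → C:6 H:6
Element totals:
  C: 6
  H: 6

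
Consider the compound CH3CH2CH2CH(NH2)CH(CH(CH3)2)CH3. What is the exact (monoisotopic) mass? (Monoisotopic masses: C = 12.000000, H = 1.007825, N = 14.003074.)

143.1674

Element totals:
  C: 9
  H: 21
  N: 1
Molecular formula: C9H21N.
  M = 9(12.0) + 21(1.007825) + 14.003074
    = 108.000000 + 21.164325 + 14.003074 = 143.167399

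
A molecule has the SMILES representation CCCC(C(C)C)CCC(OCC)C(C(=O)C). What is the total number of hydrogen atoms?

Atom tally by fragment:
  CH3 → C:1 H:3
  CH2 → C:1 H:2
  CH2 → C:1 H:2
  CH(CH(CH3)2) → C:4 H:8
  CH2 → C:1 H:2
  CH2 → C:1 H:2
  CH(OC2H5) → C:3 H:6 O:1
  CH2COCH3 → C:3 H:5 O:1
Element totals:
  C: 15
  H: 30
  O: 2

30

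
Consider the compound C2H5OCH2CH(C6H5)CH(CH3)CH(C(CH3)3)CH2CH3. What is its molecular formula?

C19H32O

Element totals:
  C: 19
  H: 32
  O: 1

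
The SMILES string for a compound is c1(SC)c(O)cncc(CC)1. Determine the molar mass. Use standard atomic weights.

169.24 g/mol

Atom tally by fragment:
  pyridine ring core → C:5 H:5 N:1
  (− 3 ring H displaced by substituents)
  + SCH3 → C:1 H:3 S:1
  + OH → O:1 H:1
  + C2H5 → C:2 H:5
Element totals:
  C: 8
  H: 11
  N: 1
  O: 1
  S: 1
Molecular formula: C8H11NOS.
  M = 8(12.011) + 11(1.008) + 14.007 + 15.999 + 32.06
    = 96.088 + 11.088 + 14.007 + 15.999 + 32.060 = 169.242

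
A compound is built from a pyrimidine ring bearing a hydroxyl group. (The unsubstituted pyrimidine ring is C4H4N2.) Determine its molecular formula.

Atom tally by fragment:
  pyrimidine ring core → C:4 H:4 N:2
  (− 1 ring H displaced by substituents)
  + OH → O:1 H:1
Element totals:
  C: 4
  H: 4
  N: 2
  O: 1

C4H4N2O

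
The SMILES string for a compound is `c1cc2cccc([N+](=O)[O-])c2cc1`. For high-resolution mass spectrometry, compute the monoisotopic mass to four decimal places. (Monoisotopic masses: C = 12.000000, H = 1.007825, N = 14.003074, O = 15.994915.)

Atom tally by fragment:
  naphthalene ring system core → C:10 H:8
  (− 1 ring H displaced by substituents)
  + NO2 → N:1 O:2
Element totals:
  C: 10
  H: 7
  N: 1
  O: 2
Molecular formula: C10H7NO2.
  M = 10(12.0) + 7(1.007825) + 14.003074 + 2(15.994915)
    = 120.000000 + 7.054775 + 14.003074 + 31.989830 = 173.047679

173.0477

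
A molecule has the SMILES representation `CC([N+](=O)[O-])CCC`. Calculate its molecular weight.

117.15 g/mol

Atom tally by fragment:
  CH3 → C:1 H:3
  CH(NO2) → C:1 H:1 N:1 O:2
  CH2 → C:1 H:2
  CH2 → C:1 H:2
  CH3 → C:1 H:3
Element totals:
  C: 5
  H: 11
  N: 1
  O: 2
Molecular formula: C5H11NO2.
  M = 5(12.011) + 11(1.008) + 14.007 + 2(15.999)
    = 60.055 + 11.088 + 14.007 + 31.998 = 117.148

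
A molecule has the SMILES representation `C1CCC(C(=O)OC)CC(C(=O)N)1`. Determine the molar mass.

Atom tally by fragment:
  cyclohexane ring core → C:6 H:12
  (− 2 ring H displaced by substituents)
  + COOCH3 → C:2 H:3 O:2
  + CONH2 → C:1 H:2 O:1 N:1
Element totals:
  C: 9
  H: 15
  N: 1
  O: 3
Molecular formula: C9H15NO3.
  M = 9(12.011) + 15(1.008) + 14.007 + 3(15.999)
    = 108.099 + 15.120 + 14.007 + 47.997 = 185.223

185.22 g/mol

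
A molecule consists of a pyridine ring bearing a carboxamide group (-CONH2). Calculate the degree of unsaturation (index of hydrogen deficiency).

Atom tally by fragment:
  pyridine ring core → C:5 H:5 N:1
  (− 1 ring H displaced by substituents)
  + CONH2 → C:1 H:2 O:1 N:1
Element totals:
  C: 6
  H: 6
  N: 2
  O: 1
Molecular formula: C6H6N2O.
DoU = (2C + 2 + N − H − X) / 2 = (2·6 + 2 + 2 − 6 − 0) / 2 = 5.

5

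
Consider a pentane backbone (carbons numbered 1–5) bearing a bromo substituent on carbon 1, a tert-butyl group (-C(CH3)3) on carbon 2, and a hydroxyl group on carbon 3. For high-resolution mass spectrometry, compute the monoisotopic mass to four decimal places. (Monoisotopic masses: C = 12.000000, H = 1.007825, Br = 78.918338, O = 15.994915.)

222.0619

Atom tally by fragment:
  BrCH2 → C:1 H:2 Br:1
  CH(C(CH3)3) → C:5 H:10
  CH(OH) → C:1 H:2 O:1
  CH2 → C:1 H:2
  CH3 → C:1 H:3
Element totals:
  C: 9
  H: 19
  Br: 1
  O: 1
Molecular formula: C9H19BrO.
  M = 9(12.0) + 19(1.007825) + 78.918338 + 15.994915
    = 108.000000 + 19.148675 + 78.918338 + 15.994915 = 222.061928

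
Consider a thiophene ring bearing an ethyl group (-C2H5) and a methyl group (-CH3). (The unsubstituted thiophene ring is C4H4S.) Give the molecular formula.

C7H10S

Atom tally by fragment:
  thiophene ring core → C:4 H:4 S:1
  (− 2 ring H displaced by substituents)
  + C2H5 → C:2 H:5
  + CH3 → C:1 H:3
Element totals:
  C: 7
  H: 10
  S: 1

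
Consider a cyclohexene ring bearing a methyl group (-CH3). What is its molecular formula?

Atom tally by fragment:
  cyclohexene ring core → C:6 H:10
  (− 1 ring H displaced by substituents)
  + CH3 → C:1 H:3
Element totals:
  C: 7
  H: 12

C7H12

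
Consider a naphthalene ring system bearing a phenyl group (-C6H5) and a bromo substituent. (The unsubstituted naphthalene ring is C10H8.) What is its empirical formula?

C16H11Br

Atom tally by fragment:
  naphthalene ring system core → C:10 H:8
  (− 2 ring H displaced by substituents)
  + C6H5 → C:6 H:5
  + Br → Br:1
Element totals:
  C: 16
  H: 11
  Br: 1
Molecular formula: C16H11Br.
gcd of subscripts (1, 16, 11) = 1, so the empirical formula equals the molecular formula.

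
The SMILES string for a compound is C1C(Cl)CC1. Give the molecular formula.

C4H7Cl

Atom tally by fragment:
  cyclobutane ring core → C:4 H:8
  (− 1 ring H displaced by substituents)
  + Cl → Cl:1
Element totals:
  C: 4
  H: 7
  Cl: 1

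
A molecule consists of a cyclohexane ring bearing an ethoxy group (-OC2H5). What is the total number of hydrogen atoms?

16

Atom tally by fragment:
  cyclohexane ring core → C:6 H:12
  (− 1 ring H displaced by substituents)
  + OC2H5 → C:2 H:5 O:1
Element totals:
  C: 8
  H: 16
  O: 1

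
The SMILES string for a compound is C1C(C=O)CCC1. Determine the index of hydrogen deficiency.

Atom tally by fragment:
  cyclopentane ring core → C:5 H:10
  (− 1 ring H displaced by substituents)
  + CHO → C:1 H:1 O:1
Element totals:
  C: 6
  H: 10
  O: 1
Molecular formula: C6H10O.
DoU = (2C + 2 + N − H − X) / 2 = (2·6 + 2 + 0 − 10 − 0) / 2 = 2.

2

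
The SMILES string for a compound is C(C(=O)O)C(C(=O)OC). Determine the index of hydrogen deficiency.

Atom tally by fragment:
  HOOCCH2 → C:2 H:3 O:2
  CH2COOCH3 → C:3 H:5 O:2
Element totals:
  C: 5
  H: 8
  O: 4
Molecular formula: C5H8O4.
DoU = (2C + 2 + N − H − X) / 2 = (2·5 + 2 + 0 − 8 − 0) / 2 = 2.

2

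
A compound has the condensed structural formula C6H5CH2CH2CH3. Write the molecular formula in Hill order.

C9H12

Atom tally by fragment:
  C6H5CH2 → C:7 H:7
  CH2 → C:1 H:2
  CH3 → C:1 H:3
Element totals:
  C: 9
  H: 12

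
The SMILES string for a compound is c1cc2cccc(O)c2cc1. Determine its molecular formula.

Atom tally by fragment:
  naphthalene ring system core → C:10 H:8
  (− 1 ring H displaced by substituents)
  + OH → O:1 H:1
Element totals:
  C: 10
  H: 8
  O: 1

C10H8O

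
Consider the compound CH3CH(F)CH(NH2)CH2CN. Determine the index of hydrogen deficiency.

2

Atom tally by fragment:
  CH3 → C:1 H:3
  CH(F) → C:1 H:1 F:1
  CH(NH2) → C:1 H:3 N:1
  CH2CN → C:2 H:2 N:1
Element totals:
  C: 5
  H: 9
  F: 1
  N: 2
Molecular formula: C5H9FN2.
DoU = (2C + 2 + N − H − X) / 2 = (2·5 + 2 + 2 − 9 − 1) / 2 = 2.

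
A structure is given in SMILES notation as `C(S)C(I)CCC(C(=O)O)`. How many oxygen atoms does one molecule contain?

Atom tally by fragment:
  HSCH2 → C:1 H:3 S:1
  CH(I) → C:1 H:1 I:1
  CH2 → C:1 H:2
  CH2 → C:1 H:2
  CH2COOH → C:2 H:3 O:2
Element totals:
  C: 6
  H: 11
  I: 1
  O: 2
  S: 1

2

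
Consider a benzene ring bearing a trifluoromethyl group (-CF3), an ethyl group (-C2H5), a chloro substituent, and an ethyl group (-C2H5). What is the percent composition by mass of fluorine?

Atom tally by fragment:
  benzene ring core → C:6 H:6
  (− 4 ring H displaced by substituents)
  + CF3 → C:1 F:3
  + C2H5 → C:2 H:5
  + Cl → Cl:1
  + C2H5 → C:2 H:5
Element totals:
  C: 11
  H: 12
  Cl: 1
  F: 3
Molecular formula: C11H12ClF3.
Molar mass = 236.661 g/mol.
Mass from F: 3 × 18.998 = 56.994 g/mol.
%F = 56.994 / 236.661 × 100 = 24.08%.

24.08%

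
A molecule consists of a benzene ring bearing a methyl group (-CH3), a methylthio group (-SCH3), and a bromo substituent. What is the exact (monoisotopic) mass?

Atom tally by fragment:
  benzene ring core → C:6 H:6
  (− 3 ring H displaced by substituents)
  + CH3 → C:1 H:3
  + SCH3 → C:1 H:3 S:1
  + Br → Br:1
Element totals:
  C: 8
  H: 9
  Br: 1
  S: 1
Molecular formula: C8H9BrS.
  M = 8(12.0) + 9(1.007825) + 78.918338 + 31.972071
    = 96.000000 + 9.070425 + 78.918338 + 31.972071 = 215.960834

215.9608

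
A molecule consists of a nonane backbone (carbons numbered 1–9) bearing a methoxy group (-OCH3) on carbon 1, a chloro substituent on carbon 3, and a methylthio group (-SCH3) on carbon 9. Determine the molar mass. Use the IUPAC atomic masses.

238.81 g/mol

Atom tally by fragment:
  CH3OCH2 → C:2 H:5 O:1
  CH2 → C:1 H:2
  CH(Cl) → C:1 H:1 Cl:1
  CH2 → C:1 H:2
  CH2 → C:1 H:2
  CH2 → C:1 H:2
  CH2 → C:1 H:2
  CH2 → C:1 H:2
  CH2SCH3 → C:2 H:5 S:1
Element totals:
  C: 11
  H: 23
  Cl: 1
  O: 1
  S: 1
Molecular formula: C11H23ClOS.
  M = 11(12.011) + 23(1.008) + 35.45 + 15.999 + 32.06
    = 132.121 + 23.184 + 35.450 + 15.999 + 32.060 = 238.814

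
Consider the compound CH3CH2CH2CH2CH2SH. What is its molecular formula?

C5H12S

Element totals:
  C: 5
  H: 12
  S: 1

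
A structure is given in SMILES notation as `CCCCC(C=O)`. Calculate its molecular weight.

Atom tally by fragment:
  CH3 → C:1 H:3
  CH2 → C:1 H:2
  CH2 → C:1 H:2
  CH2 → C:1 H:2
  CH2CHO → C:2 H:3 O:1
Element totals:
  C: 6
  H: 12
  O: 1
Molecular formula: C6H12O.
  M = 6(12.011) + 12(1.008) + 15.999
    = 72.066 + 12.096 + 15.999 = 100.161

100.16 g/mol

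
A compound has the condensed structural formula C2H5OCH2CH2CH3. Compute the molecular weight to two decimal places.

88.15 g/mol

Atom tally by fragment:
  C2H5OCH2 → C:3 H:7 O:1
  CH2 → C:1 H:2
  CH3 → C:1 H:3
Element totals:
  C: 5
  H: 12
  O: 1
Molecular formula: C5H12O.
  M = 5(12.011) + 12(1.008) + 15.999
    = 60.055 + 12.096 + 15.999 = 88.150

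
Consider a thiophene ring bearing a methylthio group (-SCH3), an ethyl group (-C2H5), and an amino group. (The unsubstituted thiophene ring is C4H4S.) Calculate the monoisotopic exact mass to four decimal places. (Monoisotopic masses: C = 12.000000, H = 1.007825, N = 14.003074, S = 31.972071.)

173.0333

Atom tally by fragment:
  thiophene ring core → C:4 H:4 S:1
  (− 3 ring H displaced by substituents)
  + SCH3 → C:1 H:3 S:1
  + C2H5 → C:2 H:5
  + NH2 → N:1 H:2
Element totals:
  C: 7
  H: 11
  N: 1
  S: 2
Molecular formula: C7H11NS2.
  M = 7(12.0) + 11(1.007825) + 14.003074 + 2(31.972071)
    = 84.000000 + 11.086075 + 14.003074 + 63.944142 = 173.033291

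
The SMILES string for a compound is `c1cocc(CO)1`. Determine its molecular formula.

C5H6O2

Atom tally by fragment:
  furan ring core → C:4 H:4 O:1
  (− 1 ring H displaced by substituents)
  + CH2OH → C:1 H:3 O:1
Element totals:
  C: 5
  H: 6
  O: 2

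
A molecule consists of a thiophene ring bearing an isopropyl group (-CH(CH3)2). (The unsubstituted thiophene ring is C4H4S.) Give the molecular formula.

C7H10S

Atom tally by fragment:
  thiophene ring core → C:4 H:4 S:1
  (− 1 ring H displaced by substituents)
  + CH(CH3)2 → C:3 H:7
Element totals:
  C: 7
  H: 10
  S: 1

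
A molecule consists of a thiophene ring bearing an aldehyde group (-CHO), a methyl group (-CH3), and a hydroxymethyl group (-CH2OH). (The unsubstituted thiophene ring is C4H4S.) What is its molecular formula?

C7H8O2S

Atom tally by fragment:
  thiophene ring core → C:4 H:4 S:1
  (− 3 ring H displaced by substituents)
  + CHO → C:1 H:1 O:1
  + CH3 → C:1 H:3
  + CH2OH → C:1 H:3 O:1
Element totals:
  C: 7
  H: 8
  O: 2
  S: 1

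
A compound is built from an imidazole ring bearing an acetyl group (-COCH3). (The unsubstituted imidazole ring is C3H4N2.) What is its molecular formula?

Atom tally by fragment:
  imidazole ring core → C:3 H:4 N:2
  (− 1 ring H displaced by substituents)
  + COCH3 → C:2 H:3 O:1
Element totals:
  C: 5
  H: 6
  N: 2
  O: 1

C5H6N2O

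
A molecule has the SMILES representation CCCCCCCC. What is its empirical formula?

Atom tally by fragment:
  CH3 → C:1 H:3
  CH2 → C:1 H:2
  CH2 → C:1 H:2
  CH2 → C:1 H:2
  CH2 → C:1 H:2
  CH2 → C:1 H:2
  CH2 → C:1 H:2
  CH3 → C:1 H:3
Element totals:
  C: 8
  H: 18
Molecular formula: C8H18.
gcd of subscripts = 2; dividing each by 2:
  C: 8/2 = 4
  H: 18/2 = 9

C4H9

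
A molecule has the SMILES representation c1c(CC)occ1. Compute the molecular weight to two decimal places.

96.13 g/mol

Atom tally by fragment:
  furan ring core → C:4 H:4 O:1
  (− 1 ring H displaced by substituents)
  + C2H5 → C:2 H:5
Element totals:
  C: 6
  H: 8
  O: 1
Molecular formula: C6H8O.
  M = 6(12.011) + 8(1.008) + 15.999
    = 72.066 + 8.064 + 15.999 = 96.129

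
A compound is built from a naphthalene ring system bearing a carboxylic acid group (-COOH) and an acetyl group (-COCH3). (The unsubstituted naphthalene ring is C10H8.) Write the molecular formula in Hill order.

C13H10O3

Atom tally by fragment:
  naphthalene ring system core → C:10 H:8
  (− 2 ring H displaced by substituents)
  + COOH → C:1 H:1 O:2
  + COCH3 → C:2 H:3 O:1
Element totals:
  C: 13
  H: 10
  O: 3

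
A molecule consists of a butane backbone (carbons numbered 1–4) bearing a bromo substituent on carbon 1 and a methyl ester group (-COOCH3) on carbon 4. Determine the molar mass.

Atom tally by fragment:
  BrCH2 → C:1 H:2 Br:1
  CH2 → C:1 H:2
  CH2 → C:1 H:2
  CH2COOCH3 → C:3 H:5 O:2
Element totals:
  C: 6
  H: 11
  Br: 1
  O: 2
Molecular formula: C6H11BrO2.
  M = 6(12.011) + 11(1.008) + 79.904 + 2(15.999)
    = 72.066 + 11.088 + 79.904 + 31.998 = 195.056

195.06 g/mol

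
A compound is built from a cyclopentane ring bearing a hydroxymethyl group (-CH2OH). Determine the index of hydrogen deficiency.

Atom tally by fragment:
  cyclopentane ring core → C:5 H:10
  (− 1 ring H displaced by substituents)
  + CH2OH → C:1 H:3 O:1
Element totals:
  C: 6
  H: 12
  O: 1
Molecular formula: C6H12O.
DoU = (2C + 2 + N − H − X) / 2 = (2·6 + 2 + 0 − 12 − 0) / 2 = 1.

1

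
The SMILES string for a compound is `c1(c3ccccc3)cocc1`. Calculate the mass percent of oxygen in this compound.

Atom tally by fragment:
  furan ring core → C:4 H:4 O:1
  (− 1 ring H displaced by substituents)
  + C6H5 → C:6 H:5
Element totals:
  C: 10
  H: 8
  O: 1
Molecular formula: C10H8O.
Molar mass = 144.173 g/mol.
Mass from O: 1 × 15.999 = 15.999 g/mol.
%O = 15.999 / 144.173 × 100 = 11.10%.

11.10%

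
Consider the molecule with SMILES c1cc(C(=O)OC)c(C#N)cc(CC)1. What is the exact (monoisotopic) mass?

189.0790

Atom tally by fragment:
  benzene ring core → C:6 H:6
  (− 3 ring H displaced by substituents)
  + COOCH3 → C:2 H:3 O:2
  + CN → C:1 N:1
  + C2H5 → C:2 H:5
Element totals:
  C: 11
  H: 11
  N: 1
  O: 2
Molecular formula: C11H11NO2.
  M = 11(12.0) + 11(1.007825) + 14.003074 + 2(15.994915)
    = 132.000000 + 11.086075 + 14.003074 + 31.989830 = 189.078979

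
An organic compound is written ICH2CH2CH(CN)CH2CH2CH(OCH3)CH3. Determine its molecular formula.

C9H16INO

Element totals:
  C: 9
  H: 16
  I: 1
  N: 1
  O: 1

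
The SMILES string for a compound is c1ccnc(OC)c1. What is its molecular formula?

C6H7NO

Atom tally by fragment:
  pyridine ring core → C:5 H:5 N:1
  (− 1 ring H displaced by substituents)
  + OCH3 → C:1 H:3 O:1
Element totals:
  C: 6
  H: 7
  N: 1
  O: 1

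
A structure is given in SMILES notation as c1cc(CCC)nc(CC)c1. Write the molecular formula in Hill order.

C10H15N

Atom tally by fragment:
  pyridine ring core → C:5 H:5 N:1
  (− 2 ring H displaced by substituents)
  + CH2CH2CH3 → C:3 H:7
  + C2H5 → C:2 H:5
Element totals:
  C: 10
  H: 15
  N: 1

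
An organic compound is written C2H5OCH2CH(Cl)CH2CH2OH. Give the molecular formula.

C6H13ClO2

Atom tally by fragment:
  C2H5OCH2 → C:3 H:7 O:1
  CH(Cl) → C:1 H:1 Cl:1
  CH2CH2OH → C:2 H:5 O:1
Element totals:
  C: 6
  H: 13
  Cl: 1
  O: 2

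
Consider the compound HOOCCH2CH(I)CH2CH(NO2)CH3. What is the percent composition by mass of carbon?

Element totals:
  C: 6
  H: 10
  I: 1
  N: 1
  O: 4
Molecular formula: C6H10INO4.
Molar mass = 287.053 g/mol.
Mass from C: 6 × 12.011 = 72.066 g/mol.
%C = 72.066 / 287.053 × 100 = 25.11%.

25.11%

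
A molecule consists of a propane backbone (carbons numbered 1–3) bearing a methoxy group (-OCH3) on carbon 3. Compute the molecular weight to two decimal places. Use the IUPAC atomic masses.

74.12 g/mol

Atom tally by fragment:
  CH3 → C:1 H:3
  CH2 → C:1 H:2
  CH2OCH3 → C:2 H:5 O:1
Element totals:
  C: 4
  H: 10
  O: 1
Molecular formula: C4H10O.
  M = 4(12.011) + 10(1.008) + 15.999
    = 48.044 + 10.080 + 15.999 = 74.123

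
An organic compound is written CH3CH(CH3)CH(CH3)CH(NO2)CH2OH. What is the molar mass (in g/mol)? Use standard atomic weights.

161.20 g/mol

Element totals:
  C: 7
  H: 15
  N: 1
  O: 3
Molecular formula: C7H15NO3.
  M = 7(12.011) + 15(1.008) + 14.007 + 3(15.999)
    = 84.077 + 15.120 + 14.007 + 47.997 = 161.201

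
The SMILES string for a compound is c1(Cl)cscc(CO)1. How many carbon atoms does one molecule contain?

Atom tally by fragment:
  thiophene ring core → C:4 H:4 S:1
  (− 2 ring H displaced by substituents)
  + Cl → Cl:1
  + CH2OH → C:1 H:3 O:1
Element totals:
  C: 5
  H: 5
  Cl: 1
  O: 1
  S: 1

5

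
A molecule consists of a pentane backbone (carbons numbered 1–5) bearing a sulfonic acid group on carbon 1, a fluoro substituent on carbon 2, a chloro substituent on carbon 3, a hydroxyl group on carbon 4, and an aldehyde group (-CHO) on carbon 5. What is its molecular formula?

Atom tally by fragment:
  HO3SCH2 → C:1 H:3 S:1 O:3
  CH(F) → C:1 H:1 F:1
  CH(Cl) → C:1 H:1 Cl:1
  CH(OH) → C:1 H:2 O:1
  CH2CHO → C:2 H:3 O:1
Element totals:
  C: 6
  H: 10
  Cl: 1
  F: 1
  O: 5
  S: 1

C6H10ClFO5S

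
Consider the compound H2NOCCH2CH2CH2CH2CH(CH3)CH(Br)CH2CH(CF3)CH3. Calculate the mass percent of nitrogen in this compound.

Element totals:
  C: 12
  H: 21
  Br: 1
  F: 3
  N: 1
  O: 1
Molecular formula: C12H21BrF3NO.
Molar mass = 332.204 g/mol.
Mass from N: 1 × 14.007 = 14.007 g/mol.
%N = 14.007 / 332.204 × 100 = 4.22%.

4.22%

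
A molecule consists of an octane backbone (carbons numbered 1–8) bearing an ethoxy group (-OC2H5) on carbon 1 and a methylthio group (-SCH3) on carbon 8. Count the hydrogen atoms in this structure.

24

Atom tally by fragment:
  C2H5OCH2 → C:3 H:7 O:1
  CH2 → C:1 H:2
  CH2 → C:1 H:2
  CH2 → C:1 H:2
  CH2 → C:1 H:2
  CH2 → C:1 H:2
  CH2 → C:1 H:2
  CH2SCH3 → C:2 H:5 S:1
Element totals:
  C: 11
  H: 24
  O: 1
  S: 1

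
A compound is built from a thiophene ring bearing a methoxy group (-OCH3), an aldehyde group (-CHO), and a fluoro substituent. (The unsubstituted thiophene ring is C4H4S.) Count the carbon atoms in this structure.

6

Atom tally by fragment:
  thiophene ring core → C:4 H:4 S:1
  (− 3 ring H displaced by substituents)
  + OCH3 → C:1 H:3 O:1
  + CHO → C:1 H:1 O:1
  + F → F:1
Element totals:
  C: 6
  H: 5
  F: 1
  O: 2
  S: 1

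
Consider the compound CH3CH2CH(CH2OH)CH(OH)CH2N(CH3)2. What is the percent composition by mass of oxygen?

19.84%

Atom tally by fragment:
  CH3 → C:1 H:3
  CH2 → C:1 H:2
  CH(CH2OH) → C:2 H:4 O:1
  CH(OH) → C:1 H:2 O:1
  CH2N(CH3)2 → C:3 H:8 N:1
Element totals:
  C: 8
  H: 19
  N: 1
  O: 2
Molecular formula: C8H19NO2.
Molar mass = 161.245 g/mol.
Mass from O: 2 × 15.999 = 31.998 g/mol.
%O = 31.998 / 161.245 × 100 = 19.84%.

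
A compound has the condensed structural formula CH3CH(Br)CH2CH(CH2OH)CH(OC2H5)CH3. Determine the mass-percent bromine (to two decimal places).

Atom tally by fragment:
  CH3 → C:1 H:3
  CH(Br) → C:1 H:1 Br:1
  CH2 → C:1 H:2
  CH(CH2OH) → C:2 H:4 O:1
  CH(OC2H5) → C:3 H:6 O:1
  CH3 → C:1 H:3
Element totals:
  C: 9
  H: 19
  Br: 1
  O: 2
Molecular formula: C9H19BrO2.
Molar mass = 239.153 g/mol.
Mass from Br: 1 × 79.904 = 79.904 g/mol.
%Br = 79.904 / 239.153 × 100 = 33.41%.

33.41%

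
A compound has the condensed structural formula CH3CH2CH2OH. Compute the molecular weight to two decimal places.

60.10 g/mol

Atom tally by fragment:
  CH3 → C:1 H:3
  CH2CH2OH → C:2 H:5 O:1
Element totals:
  C: 3
  H: 8
  O: 1
Molecular formula: C3H8O.
  M = 3(12.011) + 8(1.008) + 15.999
    = 36.033 + 8.064 + 15.999 = 60.096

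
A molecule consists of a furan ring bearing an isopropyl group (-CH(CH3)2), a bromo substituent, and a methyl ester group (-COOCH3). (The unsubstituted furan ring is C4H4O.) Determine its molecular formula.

Atom tally by fragment:
  furan ring core → C:4 H:4 O:1
  (− 3 ring H displaced by substituents)
  + CH(CH3)2 → C:3 H:7
  + Br → Br:1
  + COOCH3 → C:2 H:3 O:2
Element totals:
  C: 9
  H: 11
  Br: 1
  O: 3

C9H11BrO3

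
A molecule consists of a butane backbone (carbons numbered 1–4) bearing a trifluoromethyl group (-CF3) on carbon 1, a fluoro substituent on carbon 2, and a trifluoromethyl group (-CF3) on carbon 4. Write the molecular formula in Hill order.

Atom tally by fragment:
  F3CCH2 → C:2 H:2 F:3
  CH(F) → C:1 H:1 F:1
  CH2 → C:1 H:2
  CH2CF3 → C:2 H:2 F:3
Element totals:
  C: 6
  H: 7
  F: 7

C6H7F7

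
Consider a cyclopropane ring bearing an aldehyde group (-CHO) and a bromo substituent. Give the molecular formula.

Atom tally by fragment:
  cyclopropane ring core → C:3 H:6
  (− 2 ring H displaced by substituents)
  + CHO → C:1 H:1 O:1
  + Br → Br:1
Element totals:
  C: 4
  H: 5
  Br: 1
  O: 1

C4H5BrO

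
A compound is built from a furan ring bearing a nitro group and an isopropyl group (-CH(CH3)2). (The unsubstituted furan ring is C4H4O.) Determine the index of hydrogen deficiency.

4

Atom tally by fragment:
  furan ring core → C:4 H:4 O:1
  (− 2 ring H displaced by substituents)
  + NO2 → N:1 O:2
  + CH(CH3)2 → C:3 H:7
Element totals:
  C: 7
  H: 9
  N: 1
  O: 3
Molecular formula: C7H9NO3.
DoU = (2C + 2 + N − H − X) / 2 = (2·7 + 2 + 1 − 9 − 0) / 2 = 4.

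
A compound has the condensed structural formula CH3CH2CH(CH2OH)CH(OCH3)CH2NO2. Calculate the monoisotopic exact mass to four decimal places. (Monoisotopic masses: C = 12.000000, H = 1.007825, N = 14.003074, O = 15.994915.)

177.1001

Element totals:
  C: 7
  H: 15
  N: 1
  O: 4
Molecular formula: C7H15NO4.
  M = 7(12.0) + 15(1.007825) + 14.003074 + 4(15.994915)
    = 84.000000 + 15.117375 + 14.003074 + 63.979660 = 177.100109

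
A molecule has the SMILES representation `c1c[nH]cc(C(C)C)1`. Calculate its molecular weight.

Atom tally by fragment:
  pyrrole ring core → C:4 H:5 N:1
  (− 1 ring H displaced by substituents)
  + CH(CH3)2 → C:3 H:7
Element totals:
  C: 7
  H: 11
  N: 1
Molecular formula: C7H11N.
  M = 7(12.011) + 11(1.008) + 14.007
    = 84.077 + 11.088 + 14.007 = 109.172

109.17 g/mol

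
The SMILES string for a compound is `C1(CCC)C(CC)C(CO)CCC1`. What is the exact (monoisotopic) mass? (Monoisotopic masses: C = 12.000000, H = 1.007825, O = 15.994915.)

Atom tally by fragment:
  cyclohexane ring core → C:6 H:12
  (− 3 ring H displaced by substituents)
  + CH2CH2CH3 → C:3 H:7
  + C2H5 → C:2 H:5
  + CH2OH → C:1 H:3 O:1
Element totals:
  C: 12
  H: 24
  O: 1
Molecular formula: C12H24O.
  M = 12(12.0) + 24(1.007825) + 15.994915
    = 144.000000 + 24.187800 + 15.994915 = 184.182715

184.1827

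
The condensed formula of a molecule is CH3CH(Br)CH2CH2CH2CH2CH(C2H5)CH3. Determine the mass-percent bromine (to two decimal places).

Atom tally by fragment:
  CH3 → C:1 H:3
  CH(Br) → C:1 H:1 Br:1
  CH2 → C:1 H:2
  CH2 → C:1 H:2
  CH2 → C:1 H:2
  CH2 → C:1 H:2
  CH(C2H5) → C:3 H:6
  CH3 → C:1 H:3
Element totals:
  C: 10
  H: 21
  Br: 1
Molecular formula: C10H21Br.
Molar mass = 221.182 g/mol.
Mass from Br: 1 × 79.904 = 79.904 g/mol.
%Br = 79.904 / 221.182 × 100 = 36.13%.

36.13%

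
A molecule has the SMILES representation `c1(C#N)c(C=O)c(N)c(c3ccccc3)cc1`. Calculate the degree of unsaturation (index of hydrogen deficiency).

11

Atom tally by fragment:
  benzene ring core → C:6 H:6
  (− 4 ring H displaced by substituents)
  + CN → C:1 N:1
  + CHO → C:1 H:1 O:1
  + NH2 → N:1 H:2
  + C6H5 → C:6 H:5
Element totals:
  C: 14
  H: 10
  N: 2
  O: 1
Molecular formula: C14H10N2O.
DoU = (2C + 2 + N − H − X) / 2 = (2·14 + 2 + 2 − 10 − 0) / 2 = 11.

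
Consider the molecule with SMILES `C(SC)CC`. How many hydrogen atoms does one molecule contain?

Atom tally by fragment:
  CH3SCH2 → C:2 H:5 S:1
  CH2 → C:1 H:2
  CH3 → C:1 H:3
Element totals:
  C: 4
  H: 10
  S: 1

10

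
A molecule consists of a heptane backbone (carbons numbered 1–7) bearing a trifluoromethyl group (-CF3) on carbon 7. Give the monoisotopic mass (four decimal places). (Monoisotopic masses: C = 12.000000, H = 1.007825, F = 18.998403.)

168.1126

Atom tally by fragment:
  CH3 → C:1 H:3
  CH2 → C:1 H:2
  CH2 → C:1 H:2
  CH2 → C:1 H:2
  CH2 → C:1 H:2
  CH2 → C:1 H:2
  CH2CF3 → C:2 H:2 F:3
Element totals:
  C: 8
  H: 15
  F: 3
Molecular formula: C8H15F3.
  M = 8(12.0) + 15(1.007825) + 3(18.998403)
    = 96.000000 + 15.117375 + 56.995209 = 168.112584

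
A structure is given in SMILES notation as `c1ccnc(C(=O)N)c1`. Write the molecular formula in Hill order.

C6H6N2O

Atom tally by fragment:
  pyridine ring core → C:5 H:5 N:1
  (− 1 ring H displaced by substituents)
  + CONH2 → C:1 H:2 O:1 N:1
Element totals:
  C: 6
  H: 6
  N: 2
  O: 1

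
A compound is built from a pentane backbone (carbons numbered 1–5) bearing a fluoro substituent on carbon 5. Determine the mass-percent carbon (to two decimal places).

Atom tally by fragment:
  CH3 → C:1 H:3
  CH2 → C:1 H:2
  CH2 → C:1 H:2
  CH2 → C:1 H:2
  CH2F → C:1 H:2 F:1
Element totals:
  C: 5
  H: 11
  F: 1
Molecular formula: C5H11F.
Molar mass = 90.141 g/mol.
Mass from C: 5 × 12.011 = 60.055 g/mol.
%C = 60.055 / 90.141 × 100 = 66.62%.

66.62%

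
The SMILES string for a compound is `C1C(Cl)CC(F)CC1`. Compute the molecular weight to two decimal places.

136.59 g/mol

Atom tally by fragment:
  cyclohexane ring core → C:6 H:12
  (− 2 ring H displaced by substituents)
  + Cl → Cl:1
  + F → F:1
Element totals:
  C: 6
  H: 10
  Cl: 1
  F: 1
Molecular formula: C6H10ClF.
  M = 6(12.011) + 10(1.008) + 35.45 + 18.998
    = 72.066 + 10.080 + 35.450 + 18.998 = 136.594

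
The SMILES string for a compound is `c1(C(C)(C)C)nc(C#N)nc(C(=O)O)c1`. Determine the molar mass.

Atom tally by fragment:
  pyrimidine ring core → C:4 H:4 N:2
  (− 3 ring H displaced by substituents)
  + C(CH3)3 → C:4 H:9
  + CN → C:1 N:1
  + COOH → C:1 H:1 O:2
Element totals:
  C: 10
  H: 11
  N: 3
  O: 2
Molecular formula: C10H11N3O2.
  M = 10(12.011) + 11(1.008) + 3(14.007) + 2(15.999)
    = 120.110 + 11.088 + 42.021 + 31.998 = 205.217

205.22 g/mol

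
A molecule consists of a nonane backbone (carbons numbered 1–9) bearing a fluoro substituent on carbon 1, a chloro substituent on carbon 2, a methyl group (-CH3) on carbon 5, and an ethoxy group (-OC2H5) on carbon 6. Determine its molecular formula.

Atom tally by fragment:
  FCH2 → C:1 H:2 F:1
  CH(Cl) → C:1 H:1 Cl:1
  CH2 → C:1 H:2
  CH2 → C:1 H:2
  CH(CH3) → C:2 H:4
  CH(OC2H5) → C:3 H:6 O:1
  CH2 → C:1 H:2
  CH2 → C:1 H:2
  CH3 → C:1 H:3
Element totals:
  C: 12
  H: 24
  Cl: 1
  F: 1
  O: 1

C12H24ClFO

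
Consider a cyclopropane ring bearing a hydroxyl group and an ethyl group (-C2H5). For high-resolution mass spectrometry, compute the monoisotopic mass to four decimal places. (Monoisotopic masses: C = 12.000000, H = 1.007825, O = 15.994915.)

Atom tally by fragment:
  cyclopropane ring core → C:3 H:6
  (− 2 ring H displaced by substituents)
  + OH → O:1 H:1
  + C2H5 → C:2 H:5
Element totals:
  C: 5
  H: 10
  O: 1
Molecular formula: C5H10O.
  M = 5(12.0) + 10(1.007825) + 15.994915
    = 60.000000 + 10.078250 + 15.994915 = 86.073165

86.0732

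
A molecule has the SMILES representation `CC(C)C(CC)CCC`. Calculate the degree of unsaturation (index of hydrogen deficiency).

Atom tally by fragment:
  CH3 → C:1 H:3
  CH(CH3) → C:2 H:4
  CH(C2H5) → C:3 H:6
  CH2 → C:1 H:2
  CH2 → C:1 H:2
  CH3 → C:1 H:3
Element totals:
  C: 9
  H: 20
Molecular formula: C9H20.
DoU = (2C + 2 + N − H − X) / 2 = (2·9 + 2 + 0 − 20 − 0) / 2 = 0.

0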